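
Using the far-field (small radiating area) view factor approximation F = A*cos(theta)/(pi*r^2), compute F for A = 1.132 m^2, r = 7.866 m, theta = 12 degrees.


cos(12 deg) = 0.97815
pi*r^2 = 194.38
F = 1.132 * 0.97815 / 194.38 = 0.0056963

0.0056963


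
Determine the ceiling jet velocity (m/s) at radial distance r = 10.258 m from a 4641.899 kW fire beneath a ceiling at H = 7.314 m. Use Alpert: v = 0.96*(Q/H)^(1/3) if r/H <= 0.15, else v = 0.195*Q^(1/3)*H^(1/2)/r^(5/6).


r/H = 10.258 / 7.314 = 1.4025
r/H > 0.15, so v = 0.195*Q^(1/3)*H^(1/2)/r^(5/6)
Q^(1/3) = 16.681
H^(1/2) = 2.7044
r^(5/6) = 6.9591
v = 0.195 * 16.681 * 2.7044 / 6.9591 = 1.2641 m/s

1.2641 m/s


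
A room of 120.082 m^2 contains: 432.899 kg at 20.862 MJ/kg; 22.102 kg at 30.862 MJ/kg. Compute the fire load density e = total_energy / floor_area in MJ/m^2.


Total energy = 432.899*20.862 + 22.102*30.862
= 9031.139 + 682.1119
= 9713.251 MJ
e = 9713.251 / 120.082 = 80.888 MJ/m^2

80.888 MJ/m^2


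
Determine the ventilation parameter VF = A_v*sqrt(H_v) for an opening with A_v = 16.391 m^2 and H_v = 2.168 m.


sqrt(H_v) = 1.4724
VF = 16.391 * 1.4724 = 24.134 m^(5/2)

24.134 m^(5/2)


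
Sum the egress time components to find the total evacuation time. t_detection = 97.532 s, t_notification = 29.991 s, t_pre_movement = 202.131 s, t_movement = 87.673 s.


Total = 97.532 + 29.991 + 202.131 + 87.673 = 417.327 s

417.327 s


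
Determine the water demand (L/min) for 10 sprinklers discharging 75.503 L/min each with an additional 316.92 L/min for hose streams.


Sprinkler demand = 10 * 75.503 = 755.03 L/min
Total = 755.03 + 316.92 = 1071.95 L/min

1071.95 L/min


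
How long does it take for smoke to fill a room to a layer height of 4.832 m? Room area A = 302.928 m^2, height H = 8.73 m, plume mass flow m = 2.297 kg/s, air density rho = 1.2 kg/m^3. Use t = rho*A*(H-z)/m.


H - z = 3.898 m
t = 1.2 * 302.928 * 3.898 / 2.297 = 616.88 s

616.88 s


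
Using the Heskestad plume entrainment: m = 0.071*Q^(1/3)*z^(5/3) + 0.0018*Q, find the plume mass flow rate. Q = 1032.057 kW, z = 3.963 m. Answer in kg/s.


Q^(1/3) = 10.106
z^(5/3) = 9.9245
First term = 0.071 * 10.106 * 9.9245 = 7.1209
Second term = 0.0018 * 1032.057 = 1.8577
m = 8.9786 kg/s

8.9786 kg/s


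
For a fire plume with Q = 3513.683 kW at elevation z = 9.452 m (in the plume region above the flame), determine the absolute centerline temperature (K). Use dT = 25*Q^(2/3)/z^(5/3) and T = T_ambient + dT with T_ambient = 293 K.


Q^(2/3) = 231.12
z^(5/3) = 42.254
dT = 25 * 231.12 / 42.254 = 136.74 K
T = 293 + 136.74 = 429.74 K

429.74 K


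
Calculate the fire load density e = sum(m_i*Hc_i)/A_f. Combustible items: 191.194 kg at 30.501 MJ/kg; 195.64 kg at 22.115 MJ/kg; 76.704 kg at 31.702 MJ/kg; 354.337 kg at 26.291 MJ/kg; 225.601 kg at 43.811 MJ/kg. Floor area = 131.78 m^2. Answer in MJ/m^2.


Total energy = 191.194*30.501 + 195.64*22.115 + 76.704*31.702 + 354.337*26.291 + 225.601*43.811
= 5831.608 + 4326.579 + 2431.670 + 9315.874 + 9883.805
= 31789.54 MJ
e = 31789.54 / 131.78 = 241.23 MJ/m^2

241.23 MJ/m^2


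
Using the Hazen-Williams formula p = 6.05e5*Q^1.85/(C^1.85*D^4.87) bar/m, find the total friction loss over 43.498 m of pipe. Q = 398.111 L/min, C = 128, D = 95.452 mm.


Q^1.85 = 64567
C^1.85 = 7913.0
D^4.87 = 4.3808e+09
p/m = 0.0011269 bar/m
p_total = 0.0011269 * 43.498 = 0.049016 bar

0.049016 bar


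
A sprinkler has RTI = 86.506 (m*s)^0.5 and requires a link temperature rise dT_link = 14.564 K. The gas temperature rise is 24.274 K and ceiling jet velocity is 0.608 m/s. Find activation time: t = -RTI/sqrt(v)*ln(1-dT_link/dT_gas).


dT_link/dT_gas = 0.59998
ln(1 - 0.59998) = -0.91625
t = -86.506 / sqrt(0.608) * -0.91625 = 101.65 s

101.65 s


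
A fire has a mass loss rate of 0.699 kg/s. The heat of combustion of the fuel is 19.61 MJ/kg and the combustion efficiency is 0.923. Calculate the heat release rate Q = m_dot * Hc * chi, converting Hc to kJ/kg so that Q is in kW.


Hc = 19.61 MJ/kg = 19.61 * 1000 kJ/kg = 19610 kJ/kg
Q = 0.699 kg/s * 19610 kJ/kg * 0.923 = 12652 kW

12652 kW


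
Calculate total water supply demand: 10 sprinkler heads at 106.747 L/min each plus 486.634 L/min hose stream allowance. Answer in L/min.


Sprinkler demand = 10 * 106.747 = 1067.47 L/min
Total = 1067.47 + 486.634 = 1554.104 L/min

1554.104 L/min


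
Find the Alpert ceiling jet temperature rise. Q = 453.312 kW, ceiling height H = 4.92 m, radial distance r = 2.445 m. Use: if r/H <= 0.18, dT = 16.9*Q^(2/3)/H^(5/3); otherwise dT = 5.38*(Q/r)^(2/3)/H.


r/H = 2.445 / 4.92 = 0.49695
r/H > 0.18, so dT = 5.38*(Q/r)^(2/3)/H
Q/r = 185.40
(Q/r)^(2/3) = 32.515
dT = 5.38 * 32.515 / 4.92 = 35.555 K

35.555 K


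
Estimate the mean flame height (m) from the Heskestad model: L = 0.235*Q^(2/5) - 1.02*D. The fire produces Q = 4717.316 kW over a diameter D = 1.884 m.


Q^(2/5) = 29.477
0.235 * Q^(2/5) = 6.9270
1.02 * D = 1.9217
L = 5.0053 m

5.0053 m


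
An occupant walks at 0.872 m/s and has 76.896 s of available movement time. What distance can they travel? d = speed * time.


d = 0.872 * 76.896 = 67.053 m

67.053 m


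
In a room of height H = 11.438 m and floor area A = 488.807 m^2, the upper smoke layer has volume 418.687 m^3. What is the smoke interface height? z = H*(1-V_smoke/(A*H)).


V/(A*H) = 0.074886
1 - 0.074886 = 0.92511
z = 11.438 * 0.92511 = 10.581 m

10.581 m


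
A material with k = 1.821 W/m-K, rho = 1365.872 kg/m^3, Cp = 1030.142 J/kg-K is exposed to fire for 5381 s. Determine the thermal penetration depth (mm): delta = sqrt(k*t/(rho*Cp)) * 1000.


alpha = 1.821 / (1365.872 * 1030.142) = 1.2942e-06 m^2/s
alpha * t = 0.0069641
delta = sqrt(0.0069641) * 1000 = 83.451 mm

83.451 mm


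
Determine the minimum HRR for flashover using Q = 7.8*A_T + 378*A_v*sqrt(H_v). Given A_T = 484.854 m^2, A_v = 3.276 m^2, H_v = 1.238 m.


7.8*A_T = 3781.9
sqrt(H_v) = 1.1127
378*A_v*sqrt(H_v) = 1377.8
Q = 3781.9 + 1377.8 = 5159.7 kW

5159.7 kW


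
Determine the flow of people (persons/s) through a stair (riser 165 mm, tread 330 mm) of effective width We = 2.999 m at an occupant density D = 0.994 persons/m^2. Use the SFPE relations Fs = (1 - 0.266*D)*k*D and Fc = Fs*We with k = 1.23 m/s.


1 - 0.266*D = 1 - 0.266*0.994 = 0.73560
Fs = 0.73560 * 1.23 * 0.994 = 0.89935 persons/(s*m)
Fc = 0.89935 * 2.999 = 2.6972 persons/s

2.6972 persons/s


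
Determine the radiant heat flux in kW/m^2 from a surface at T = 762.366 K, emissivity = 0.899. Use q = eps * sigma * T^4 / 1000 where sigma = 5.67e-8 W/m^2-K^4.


T^4 = 3.3780e+11
q = 0.899 * 5.67e-8 * 3.3780e+11 / 1000 = 17.219 kW/m^2

17.219 kW/m^2


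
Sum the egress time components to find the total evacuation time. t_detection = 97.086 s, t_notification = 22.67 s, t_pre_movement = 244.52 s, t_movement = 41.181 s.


Total = 97.086 + 22.67 + 244.52 + 41.181 = 405.457 s

405.457 s


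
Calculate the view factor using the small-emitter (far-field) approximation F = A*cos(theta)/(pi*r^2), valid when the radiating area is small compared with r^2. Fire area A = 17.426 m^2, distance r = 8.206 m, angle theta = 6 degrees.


cos(6 deg) = 0.99452
pi*r^2 = 211.55
F = 17.426 * 0.99452 / 211.55 = 0.081922

0.081922


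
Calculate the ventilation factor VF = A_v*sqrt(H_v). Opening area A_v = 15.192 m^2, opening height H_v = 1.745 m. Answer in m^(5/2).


sqrt(H_v) = 1.3210
VF = 15.192 * 1.3210 = 20.068 m^(5/2)

20.068 m^(5/2)


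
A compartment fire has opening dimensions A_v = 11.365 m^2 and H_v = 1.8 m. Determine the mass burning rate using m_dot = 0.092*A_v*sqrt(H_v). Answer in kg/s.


sqrt(H_v) = 1.3416
m_dot = 0.092 * 11.365 * 1.3416 = 1.4028 kg/s

1.4028 kg/s


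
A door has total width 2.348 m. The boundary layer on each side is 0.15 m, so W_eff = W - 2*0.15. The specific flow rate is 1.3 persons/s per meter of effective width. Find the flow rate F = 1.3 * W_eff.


W_eff = 2.348 - 0.30 = 2.048 m
F = 1.3 * 2.048 = 2.6624 persons/s

2.6624 persons/s


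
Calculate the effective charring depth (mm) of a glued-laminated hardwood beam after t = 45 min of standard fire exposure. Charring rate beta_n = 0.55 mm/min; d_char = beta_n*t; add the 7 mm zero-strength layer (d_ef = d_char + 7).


d_char = 0.55 * 45 = 24.75 mm
d_ef = 24.75 + 1.0*7 = 31.75 mm

31.75 mm


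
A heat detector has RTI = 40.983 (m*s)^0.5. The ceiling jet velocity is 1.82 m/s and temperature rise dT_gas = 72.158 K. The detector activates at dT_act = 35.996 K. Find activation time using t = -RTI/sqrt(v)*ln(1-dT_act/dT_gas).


dT_act/dT_gas = 0.49885
ln(1 - 0.49885) = -0.69085
t = -40.983 / sqrt(1.82) * -0.69085 = 20.987 s

20.987 s


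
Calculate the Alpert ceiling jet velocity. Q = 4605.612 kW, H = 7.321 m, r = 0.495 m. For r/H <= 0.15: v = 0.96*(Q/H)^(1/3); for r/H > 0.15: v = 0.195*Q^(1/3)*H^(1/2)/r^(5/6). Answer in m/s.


r/H = 0.495 / 7.321 = 0.067614
r/H <= 0.15, so v = 0.96*(Q/H)^(1/3)
Q/H = 629.10
(Q/H)^(1/3) = 8.5685
v = 0.96 * 8.5685 = 8.2258 m/s

8.2258 m/s


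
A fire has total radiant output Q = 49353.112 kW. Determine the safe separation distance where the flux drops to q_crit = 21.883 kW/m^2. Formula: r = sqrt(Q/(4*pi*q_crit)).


4*pi*q_crit = 274.99
Q/(4*pi*q_crit) = 179.47
r = sqrt(179.47) = 13.397 m

13.397 m


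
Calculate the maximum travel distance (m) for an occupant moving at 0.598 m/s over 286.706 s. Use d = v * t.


d = 0.598 * 286.706 = 171.45 m

171.45 m


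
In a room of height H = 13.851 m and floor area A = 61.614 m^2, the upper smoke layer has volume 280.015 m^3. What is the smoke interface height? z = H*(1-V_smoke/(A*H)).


V/(A*H) = 0.32811
1 - 0.32811 = 0.67189
z = 13.851 * 0.67189 = 9.3063 m

9.3063 m


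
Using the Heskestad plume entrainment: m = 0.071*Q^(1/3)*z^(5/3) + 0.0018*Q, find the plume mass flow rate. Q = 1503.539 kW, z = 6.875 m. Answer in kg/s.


Q^(1/3) = 11.456
z^(5/3) = 24.857
First term = 0.071 * 11.456 * 24.857 = 20.219
Second term = 0.0018 * 1503.539 = 2.7064
m = 22.925 kg/s

22.925 kg/s


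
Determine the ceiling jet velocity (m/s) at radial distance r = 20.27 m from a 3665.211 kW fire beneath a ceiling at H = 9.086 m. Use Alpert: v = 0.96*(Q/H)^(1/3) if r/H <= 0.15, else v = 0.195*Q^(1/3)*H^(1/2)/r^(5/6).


r/H = 20.27 / 9.086 = 2.2309
r/H > 0.15, so v = 0.195*Q^(1/3)*H^(1/2)/r^(5/6)
Q^(1/3) = 15.418
H^(1/2) = 3.0143
r^(5/6) = 12.276
v = 0.195 * 15.418 * 3.0143 / 12.276 = 0.73826 m/s

0.73826 m/s


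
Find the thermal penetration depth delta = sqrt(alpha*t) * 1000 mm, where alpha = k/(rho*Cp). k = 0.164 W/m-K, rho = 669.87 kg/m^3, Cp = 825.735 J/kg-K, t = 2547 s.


alpha = 0.164 / (669.87 * 825.735) = 2.9649e-07 m^2/s
alpha * t = 0.00075516
delta = sqrt(0.00075516) * 1000 = 27.480 mm

27.480 mm


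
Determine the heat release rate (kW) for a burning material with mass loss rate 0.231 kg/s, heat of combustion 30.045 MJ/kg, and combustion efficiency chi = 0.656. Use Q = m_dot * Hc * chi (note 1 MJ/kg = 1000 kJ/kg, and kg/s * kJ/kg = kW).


Hc = 30.045 MJ/kg = 30.045 * 1000 kJ/kg = 30045 kJ/kg
Q = 0.231 kg/s * 30045 kJ/kg * 0.656 = 4552.9 kW

4552.9 kW


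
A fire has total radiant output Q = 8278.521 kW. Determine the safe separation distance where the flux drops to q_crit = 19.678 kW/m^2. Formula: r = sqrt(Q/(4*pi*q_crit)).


4*pi*q_crit = 247.28
Q/(4*pi*q_crit) = 33.478
r = sqrt(33.478) = 5.7860 m

5.7860 m


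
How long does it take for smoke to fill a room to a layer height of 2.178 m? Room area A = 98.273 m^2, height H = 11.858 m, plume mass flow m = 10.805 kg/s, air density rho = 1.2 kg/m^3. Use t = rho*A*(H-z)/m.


H - z = 9.68 m
t = 1.2 * 98.273 * 9.68 / 10.805 = 105.65 s

105.65 s


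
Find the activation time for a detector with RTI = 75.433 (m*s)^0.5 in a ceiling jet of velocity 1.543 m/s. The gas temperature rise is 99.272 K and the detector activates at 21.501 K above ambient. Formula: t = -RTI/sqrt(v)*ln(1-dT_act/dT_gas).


dT_act/dT_gas = 0.21659
ln(1 - 0.21659) = -0.24409
t = -75.433 / sqrt(1.543) * -0.24409 = 14.823 s

14.823 s


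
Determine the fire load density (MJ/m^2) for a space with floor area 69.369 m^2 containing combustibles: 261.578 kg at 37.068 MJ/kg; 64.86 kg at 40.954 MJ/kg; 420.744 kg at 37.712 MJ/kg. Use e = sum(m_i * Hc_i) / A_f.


Total energy = 261.578*37.068 + 64.86*40.954 + 420.744*37.712
= 9696.173 + 2656.276 + 15867.10
= 28219.55 MJ
e = 28219.55 / 69.369 = 406.80 MJ/m^2

406.80 MJ/m^2


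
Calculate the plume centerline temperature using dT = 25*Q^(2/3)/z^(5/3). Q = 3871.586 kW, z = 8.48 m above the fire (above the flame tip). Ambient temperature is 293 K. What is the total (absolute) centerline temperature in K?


Q^(2/3) = 246.56
z^(5/3) = 35.264
dT = 25 * 246.56 / 35.264 = 174.80 K
T = 293 + 174.80 = 467.80 K

467.80 K


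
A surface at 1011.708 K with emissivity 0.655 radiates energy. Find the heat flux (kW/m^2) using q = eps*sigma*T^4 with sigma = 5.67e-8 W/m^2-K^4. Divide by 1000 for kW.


T^4 = 1.0477e+12
q = 0.655 * 5.67e-8 * 1.0477e+12 / 1000 = 38.909 kW/m^2

38.909 kW/m^2


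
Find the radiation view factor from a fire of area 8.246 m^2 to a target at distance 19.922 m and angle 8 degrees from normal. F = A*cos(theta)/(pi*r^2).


cos(8 deg) = 0.99027
pi*r^2 = 1246.9
F = 8.246 * 0.99027 / 1246.9 = 0.0065491

0.0065491


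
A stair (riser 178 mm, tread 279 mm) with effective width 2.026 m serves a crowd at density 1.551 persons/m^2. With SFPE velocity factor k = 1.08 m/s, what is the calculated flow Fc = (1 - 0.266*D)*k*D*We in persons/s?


1 - 0.266*D = 1 - 0.266*1.551 = 0.58743
Fs = 0.58743 * 1.08 * 1.551 = 0.98400 persons/(s*m)
Fc = 0.98400 * 2.026 = 1.9936 persons/s

1.9936 persons/s


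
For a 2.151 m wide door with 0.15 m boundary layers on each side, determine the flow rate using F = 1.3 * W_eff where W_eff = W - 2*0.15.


W_eff = 2.151 - 0.30 = 1.851 m
F = 1.3 * 1.851 = 2.4063 persons/s

2.4063 persons/s


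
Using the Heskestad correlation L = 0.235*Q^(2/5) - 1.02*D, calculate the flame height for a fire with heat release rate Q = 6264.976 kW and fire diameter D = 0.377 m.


Q^(2/5) = 33.019
0.235 * Q^(2/5) = 7.7595
1.02 * D = 0.38454
L = 7.3750 m

7.3750 m


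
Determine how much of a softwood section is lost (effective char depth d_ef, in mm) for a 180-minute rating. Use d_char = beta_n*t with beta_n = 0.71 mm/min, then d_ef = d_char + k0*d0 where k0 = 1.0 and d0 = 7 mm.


d_char = 0.71 * 180 = 127.8 mm
d_ef = 127.8 + 1.0*7 = 134.8 mm

134.8 mm


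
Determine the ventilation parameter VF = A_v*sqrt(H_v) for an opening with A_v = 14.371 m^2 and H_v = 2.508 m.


sqrt(H_v) = 1.5837
VF = 14.371 * 1.5837 = 22.759 m^(5/2)

22.759 m^(5/2)


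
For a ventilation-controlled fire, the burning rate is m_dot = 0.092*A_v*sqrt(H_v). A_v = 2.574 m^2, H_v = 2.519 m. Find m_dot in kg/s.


sqrt(H_v) = 1.5871
m_dot = 0.092 * 2.574 * 1.5871 = 0.37585 kg/s

0.37585 kg/s


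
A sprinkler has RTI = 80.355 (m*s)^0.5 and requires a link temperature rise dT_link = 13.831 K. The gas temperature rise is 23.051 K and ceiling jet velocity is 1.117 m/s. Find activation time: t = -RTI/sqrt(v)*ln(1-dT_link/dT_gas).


dT_link/dT_gas = 0.60002
ln(1 - 0.60002) = -0.91633
t = -80.355 / sqrt(1.117) * -0.91633 = 69.669 s

69.669 s


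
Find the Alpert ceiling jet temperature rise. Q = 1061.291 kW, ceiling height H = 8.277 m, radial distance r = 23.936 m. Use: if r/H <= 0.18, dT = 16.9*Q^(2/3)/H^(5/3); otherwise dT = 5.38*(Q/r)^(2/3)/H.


r/H = 23.936 / 8.277 = 2.8919
r/H > 0.18, so dT = 5.38*(Q/r)^(2/3)/H
Q/r = 44.339
(Q/r)^(2/3) = 12.527
dT = 5.38 * 12.527 / 8.277 = 8.1426 K

8.1426 K


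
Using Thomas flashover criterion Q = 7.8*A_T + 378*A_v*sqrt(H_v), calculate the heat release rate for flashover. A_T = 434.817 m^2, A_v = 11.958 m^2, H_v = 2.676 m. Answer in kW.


7.8*A_T = 3391.6
sqrt(H_v) = 1.6358
378*A_v*sqrt(H_v) = 7394.2
Q = 3391.6 + 7394.2 = 10786 kW

10786 kW


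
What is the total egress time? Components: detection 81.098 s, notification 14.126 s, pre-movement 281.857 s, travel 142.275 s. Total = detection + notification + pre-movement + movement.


Total = 81.098 + 14.126 + 281.857 + 142.275 = 519.356 s

519.356 s


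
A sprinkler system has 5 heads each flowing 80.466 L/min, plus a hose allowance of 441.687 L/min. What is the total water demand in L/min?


Sprinkler demand = 5 * 80.466 = 402.33 L/min
Total = 402.33 + 441.687 = 844.017 L/min

844.017 L/min


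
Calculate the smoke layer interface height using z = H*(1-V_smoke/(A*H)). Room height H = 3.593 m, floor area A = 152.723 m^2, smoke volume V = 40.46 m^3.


V/(A*H) = 0.073733
1 - 0.073733 = 0.92627
z = 3.593 * 0.92627 = 3.3281 m

3.3281 m


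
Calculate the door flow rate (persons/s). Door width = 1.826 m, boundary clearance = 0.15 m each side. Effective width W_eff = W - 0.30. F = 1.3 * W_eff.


W_eff = 1.826 - 0.30 = 1.526 m
F = 1.3 * 1.526 = 1.9838 persons/s

1.9838 persons/s


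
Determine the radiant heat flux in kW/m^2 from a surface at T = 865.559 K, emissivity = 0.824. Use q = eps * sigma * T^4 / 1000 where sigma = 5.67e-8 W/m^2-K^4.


T^4 = 5.6129e+11
q = 0.824 * 5.67e-8 * 5.6129e+11 / 1000 = 26.224 kW/m^2

26.224 kW/m^2


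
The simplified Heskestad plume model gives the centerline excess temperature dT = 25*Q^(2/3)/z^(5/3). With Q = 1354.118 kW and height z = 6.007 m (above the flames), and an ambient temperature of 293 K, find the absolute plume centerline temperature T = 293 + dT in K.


Q^(2/3) = 122.40
z^(5/3) = 19.850
dT = 25 * 122.40 / 19.850 = 154.15 K
T = 293 + 154.15 = 447.15 K

447.15 K


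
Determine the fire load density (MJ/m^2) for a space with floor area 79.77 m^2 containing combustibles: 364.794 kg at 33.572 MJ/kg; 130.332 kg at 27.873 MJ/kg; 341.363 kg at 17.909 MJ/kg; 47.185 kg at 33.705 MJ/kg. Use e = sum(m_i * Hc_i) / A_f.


Total energy = 364.794*33.572 + 130.332*27.873 + 341.363*17.909 + 47.185*33.705
= 12246.86 + 3632.744 + 6113.470 + 1590.370
= 23583.45 MJ
e = 23583.45 / 79.77 = 295.64 MJ/m^2

295.64 MJ/m^2


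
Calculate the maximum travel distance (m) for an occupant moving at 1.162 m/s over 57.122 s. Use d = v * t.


d = 1.162 * 57.122 = 66.376 m

66.376 m


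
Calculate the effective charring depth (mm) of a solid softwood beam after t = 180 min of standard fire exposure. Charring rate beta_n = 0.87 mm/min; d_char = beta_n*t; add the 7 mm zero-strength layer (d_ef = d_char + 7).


d_char = 0.87 * 180 = 156.6 mm
d_ef = 156.6 + 1.0*7 = 163.6 mm

163.6 mm


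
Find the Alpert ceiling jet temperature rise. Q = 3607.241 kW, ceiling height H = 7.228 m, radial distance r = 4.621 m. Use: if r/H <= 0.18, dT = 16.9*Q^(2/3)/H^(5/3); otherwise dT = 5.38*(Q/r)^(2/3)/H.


r/H = 4.621 / 7.228 = 0.63932
r/H > 0.18, so dT = 5.38*(Q/r)^(2/3)/H
Q/r = 780.62
(Q/r)^(2/3) = 84.780
dT = 5.38 * 84.780 / 7.228 = 63.104 K

63.104 K


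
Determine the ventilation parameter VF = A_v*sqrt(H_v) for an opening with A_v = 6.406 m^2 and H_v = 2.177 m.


sqrt(H_v) = 1.4755
VF = 6.406 * 1.4755 = 9.4518 m^(5/2)

9.4518 m^(5/2)


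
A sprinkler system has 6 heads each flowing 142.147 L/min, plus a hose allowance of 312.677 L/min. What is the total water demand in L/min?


Sprinkler demand = 6 * 142.147 = 852.882 L/min
Total = 852.882 + 312.677 = 1165.559 L/min

1165.559 L/min


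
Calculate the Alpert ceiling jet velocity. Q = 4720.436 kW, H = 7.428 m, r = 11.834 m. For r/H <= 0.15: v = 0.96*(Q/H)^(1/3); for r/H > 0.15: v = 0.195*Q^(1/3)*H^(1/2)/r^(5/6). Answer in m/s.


r/H = 11.834 / 7.428 = 1.5932
r/H > 0.15, so v = 0.195*Q^(1/3)*H^(1/2)/r^(5/6)
Q^(1/3) = 16.775
H^(1/2) = 2.7254
r^(5/6) = 7.8393
v = 0.195 * 16.775 * 2.7254 / 7.8393 = 1.1372 m/s

1.1372 m/s


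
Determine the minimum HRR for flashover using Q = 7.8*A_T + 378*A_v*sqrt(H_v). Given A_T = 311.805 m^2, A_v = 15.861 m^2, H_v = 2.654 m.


7.8*A_T = 2432.079
sqrt(H_v) = 1.6291
378*A_v*sqrt(H_v) = 9767.3
Q = 2432.079 + 9767.3 = 12199 kW

12199 kW


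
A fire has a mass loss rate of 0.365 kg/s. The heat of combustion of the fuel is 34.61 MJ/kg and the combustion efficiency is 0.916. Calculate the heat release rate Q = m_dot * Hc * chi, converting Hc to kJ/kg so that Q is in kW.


Hc = 34.61 MJ/kg = 34.61 * 1000 kJ/kg = 34610 kJ/kg
Q = 0.365 kg/s * 34610 kJ/kg * 0.916 = 11572 kW

11572 kW


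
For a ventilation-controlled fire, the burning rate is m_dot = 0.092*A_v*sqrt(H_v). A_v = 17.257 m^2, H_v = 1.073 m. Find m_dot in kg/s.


sqrt(H_v) = 1.0359
m_dot = 0.092 * 17.257 * 1.0359 = 1.6446 kg/s

1.6446 kg/s


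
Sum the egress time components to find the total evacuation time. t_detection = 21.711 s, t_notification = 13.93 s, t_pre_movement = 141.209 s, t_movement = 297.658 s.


Total = 21.711 + 13.93 + 141.209 + 297.658 = 474.508 s

474.508 s


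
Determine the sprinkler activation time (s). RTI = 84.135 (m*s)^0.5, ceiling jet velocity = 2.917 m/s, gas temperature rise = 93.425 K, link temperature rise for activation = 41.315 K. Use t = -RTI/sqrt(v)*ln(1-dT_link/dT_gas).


dT_link/dT_gas = 0.44223
ln(1 - 0.44223) = -0.58380
t = -84.135 / sqrt(2.917) * -0.58380 = 28.759 s

28.759 s


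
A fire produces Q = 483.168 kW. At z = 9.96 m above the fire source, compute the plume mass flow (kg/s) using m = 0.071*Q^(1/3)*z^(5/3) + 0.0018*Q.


Q^(1/3) = 7.8469
z^(5/3) = 46.107
First term = 0.071 * 7.8469 * 46.107 = 25.688
Second term = 0.0018 * 483.168 = 0.86970
m = 26.557 kg/s

26.557 kg/s


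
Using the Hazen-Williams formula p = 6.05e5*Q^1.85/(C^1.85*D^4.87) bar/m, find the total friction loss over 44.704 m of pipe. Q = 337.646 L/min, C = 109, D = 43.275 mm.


Q^1.85 = 47605
C^1.85 = 5878.1
D^4.87 = 9.2998e+07
p/m = 0.052686 bar/m
p_total = 0.052686 * 44.704 = 2.3553 bar

2.3553 bar


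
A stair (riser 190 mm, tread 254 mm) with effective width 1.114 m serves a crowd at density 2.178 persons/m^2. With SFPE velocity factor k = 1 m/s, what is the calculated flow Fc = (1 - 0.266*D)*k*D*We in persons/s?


1 - 0.266*D = 1 - 0.266*2.178 = 0.42065
Fs = 0.42065 * 1 * 2.178 = 0.91618 persons/(s*m)
Fc = 0.91618 * 1.114 = 1.0206 persons/s

1.0206 persons/s


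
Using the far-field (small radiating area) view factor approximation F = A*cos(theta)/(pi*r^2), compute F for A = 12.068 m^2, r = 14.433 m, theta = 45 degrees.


cos(45 deg) = 0.70711
pi*r^2 = 654.43
F = 12.068 * 0.70711 / 654.43 = 0.013039

0.013039


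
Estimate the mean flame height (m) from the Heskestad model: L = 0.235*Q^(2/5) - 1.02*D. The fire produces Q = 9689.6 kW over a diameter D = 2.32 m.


Q^(2/5) = 39.312
0.235 * Q^(2/5) = 9.2383
1.02 * D = 2.3664
L = 6.8719 m

6.8719 m


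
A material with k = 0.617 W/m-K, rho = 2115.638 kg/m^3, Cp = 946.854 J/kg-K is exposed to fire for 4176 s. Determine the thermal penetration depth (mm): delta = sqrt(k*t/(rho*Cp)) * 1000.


alpha = 0.617 / (2115.638 * 946.854) = 3.0801e-07 m^2/s
alpha * t = 0.0012862
delta = sqrt(0.0012862) * 1000 = 35.864 mm

35.864 mm


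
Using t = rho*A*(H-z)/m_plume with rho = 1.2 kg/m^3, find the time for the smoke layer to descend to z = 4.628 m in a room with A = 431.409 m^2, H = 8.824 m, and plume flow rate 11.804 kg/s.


H - z = 4.196 m
t = 1.2 * 431.409 * 4.196 / 11.804 = 184.02 s

184.02 s


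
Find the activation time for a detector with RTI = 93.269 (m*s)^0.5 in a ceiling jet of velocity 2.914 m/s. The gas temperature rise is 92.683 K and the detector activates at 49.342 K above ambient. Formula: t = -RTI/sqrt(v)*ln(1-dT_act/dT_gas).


dT_act/dT_gas = 0.53237
ln(1 - 0.53237) = -0.76009
t = -93.269 / sqrt(2.914) * -0.76009 = 41.529 s

41.529 s


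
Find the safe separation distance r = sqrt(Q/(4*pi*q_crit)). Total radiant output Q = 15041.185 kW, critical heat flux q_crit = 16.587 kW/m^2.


4*pi*q_crit = 208.44
Q/(4*pi*q_crit) = 72.161
r = sqrt(72.161) = 8.4948 m

8.4948 m


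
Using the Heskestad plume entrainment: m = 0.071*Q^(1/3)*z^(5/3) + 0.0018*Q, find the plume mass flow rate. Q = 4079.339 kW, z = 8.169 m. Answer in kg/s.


Q^(1/3) = 15.978
z^(5/3) = 33.135
First term = 0.071 * 15.978 * 33.135 = 37.590
Second term = 0.0018 * 4079.339 = 7.3428
m = 44.933 kg/s

44.933 kg/s


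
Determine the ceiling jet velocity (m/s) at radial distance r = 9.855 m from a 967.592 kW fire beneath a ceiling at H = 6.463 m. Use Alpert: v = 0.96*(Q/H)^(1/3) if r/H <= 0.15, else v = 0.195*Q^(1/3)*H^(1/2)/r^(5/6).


r/H = 9.855 / 6.463 = 1.5248
r/H > 0.15, so v = 0.195*Q^(1/3)*H^(1/2)/r^(5/6)
Q^(1/3) = 9.8908
H^(1/2) = 2.5422
r^(5/6) = 6.7305
v = 0.195 * 9.8908 * 2.5422 / 6.7305 = 0.72851 m/s

0.72851 m/s


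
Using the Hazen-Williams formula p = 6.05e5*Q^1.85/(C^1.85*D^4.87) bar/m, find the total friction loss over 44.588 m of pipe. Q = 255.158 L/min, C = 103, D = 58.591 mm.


Q^1.85 = 28353
C^1.85 = 5293.6
D^4.87 = 4.0676e+08
p/m = 0.0079665 bar/m
p_total = 0.0079665 * 44.588 = 0.35521 bar

0.35521 bar


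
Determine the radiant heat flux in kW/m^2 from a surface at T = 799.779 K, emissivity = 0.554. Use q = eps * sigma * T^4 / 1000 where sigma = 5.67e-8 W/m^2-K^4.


T^4 = 4.0915e+11
q = 0.554 * 5.67e-8 * 4.0915e+11 / 1000 = 12.852 kW/m^2

12.852 kW/m^2


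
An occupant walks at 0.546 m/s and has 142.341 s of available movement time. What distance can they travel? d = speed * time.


d = 0.546 * 142.341 = 77.718 m

77.718 m


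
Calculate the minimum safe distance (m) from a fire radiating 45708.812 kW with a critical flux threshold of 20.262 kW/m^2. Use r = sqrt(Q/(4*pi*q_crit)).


4*pi*q_crit = 254.62
Q/(4*pi*q_crit) = 179.52
r = sqrt(179.52) = 13.398 m

13.398 m


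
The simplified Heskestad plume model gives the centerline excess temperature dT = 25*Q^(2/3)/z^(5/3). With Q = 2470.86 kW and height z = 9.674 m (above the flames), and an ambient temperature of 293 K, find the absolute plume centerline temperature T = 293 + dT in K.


Q^(2/3) = 182.77
z^(5/3) = 43.921
dT = 25 * 182.77 / 43.921 = 104.03 K
T = 293 + 104.03 = 397.03 K

397.03 K


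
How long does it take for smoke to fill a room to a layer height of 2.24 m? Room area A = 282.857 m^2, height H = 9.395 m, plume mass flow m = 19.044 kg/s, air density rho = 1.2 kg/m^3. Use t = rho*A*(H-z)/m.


H - z = 7.155 m
t = 1.2 * 282.857 * 7.155 / 19.044 = 127.53 s

127.53 s


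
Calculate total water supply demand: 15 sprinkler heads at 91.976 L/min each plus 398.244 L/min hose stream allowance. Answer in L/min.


Sprinkler demand = 15 * 91.976 = 1379.64 L/min
Total = 1379.64 + 398.244 = 1777.884 L/min

1777.884 L/min


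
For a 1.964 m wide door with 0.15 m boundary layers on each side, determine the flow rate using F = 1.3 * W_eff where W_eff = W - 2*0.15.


W_eff = 1.964 - 0.30 = 1.664 m
F = 1.3 * 1.664 = 2.1632 persons/s

2.1632 persons/s


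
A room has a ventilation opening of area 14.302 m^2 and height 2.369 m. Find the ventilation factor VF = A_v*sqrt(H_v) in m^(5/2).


sqrt(H_v) = 1.5392
VF = 14.302 * 1.5392 = 22.013 m^(5/2)

22.013 m^(5/2)


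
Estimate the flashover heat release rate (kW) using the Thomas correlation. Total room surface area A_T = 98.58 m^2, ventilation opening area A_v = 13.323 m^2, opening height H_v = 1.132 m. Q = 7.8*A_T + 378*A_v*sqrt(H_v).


7.8*A_T = 768.924
sqrt(H_v) = 1.0640
378*A_v*sqrt(H_v) = 5358.2
Q = 768.924 + 5358.2 = 6127.1 kW

6127.1 kW


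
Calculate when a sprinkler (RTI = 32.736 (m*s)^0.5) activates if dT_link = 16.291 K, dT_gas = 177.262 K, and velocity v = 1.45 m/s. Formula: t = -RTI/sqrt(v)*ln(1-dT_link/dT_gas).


dT_link/dT_gas = 0.091904
ln(1 - 0.091904) = -0.096405
t = -32.736 / sqrt(1.45) * -0.096405 = 2.6208 s

2.6208 s


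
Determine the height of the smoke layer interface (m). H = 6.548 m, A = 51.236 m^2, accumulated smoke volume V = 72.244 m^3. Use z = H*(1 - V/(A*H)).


V/(A*H) = 0.21534
1 - 0.21534 = 0.78466
z = 6.548 * 0.78466 = 5.1380 m

5.1380 m


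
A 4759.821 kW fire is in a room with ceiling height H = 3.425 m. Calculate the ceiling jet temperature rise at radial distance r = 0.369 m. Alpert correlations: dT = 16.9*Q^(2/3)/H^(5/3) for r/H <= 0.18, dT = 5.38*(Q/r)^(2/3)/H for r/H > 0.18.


r/H = 0.369 / 3.425 = 0.10774
r/H <= 0.18, so dT = 16.9*Q^(2/3)/H^(5/3)
Q^(2/3) = 282.96
H^(5/3) = 7.7822
dT = 16.9 * 282.96 / 7.7822 = 614.49 K

614.49 K


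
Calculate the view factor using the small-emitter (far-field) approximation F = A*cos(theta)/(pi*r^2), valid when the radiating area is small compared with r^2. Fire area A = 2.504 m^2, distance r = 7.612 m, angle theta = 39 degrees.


cos(39 deg) = 0.77715
pi*r^2 = 182.03
F = 2.504 * 0.77715 / 182.03 = 0.010690

0.010690


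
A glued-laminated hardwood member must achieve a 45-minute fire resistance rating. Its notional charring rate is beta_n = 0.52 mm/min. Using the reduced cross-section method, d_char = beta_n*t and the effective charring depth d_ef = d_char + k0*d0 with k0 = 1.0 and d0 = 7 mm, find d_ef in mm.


d_char = 0.52 * 45 = 23.4 mm
d_ef = 23.4 + 1.0*7 = 30.4 mm

30.4 mm


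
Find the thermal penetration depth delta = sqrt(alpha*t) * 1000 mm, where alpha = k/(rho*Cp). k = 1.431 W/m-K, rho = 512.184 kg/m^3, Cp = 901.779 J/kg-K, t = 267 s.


alpha = 1.431 / (512.184 * 901.779) = 3.0982e-06 m^2/s
alpha * t = 0.00082723
delta = sqrt(0.00082723) * 1000 = 28.762 mm

28.762 mm


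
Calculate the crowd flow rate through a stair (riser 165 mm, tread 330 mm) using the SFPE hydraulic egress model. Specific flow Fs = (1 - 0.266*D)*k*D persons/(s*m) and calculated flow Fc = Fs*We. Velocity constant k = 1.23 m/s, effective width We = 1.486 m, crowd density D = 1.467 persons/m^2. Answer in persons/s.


1 - 0.266*D = 1 - 0.266*1.467 = 0.60978
Fs = 0.60978 * 1.23 * 1.467 = 1.1003 persons/(s*m)
Fc = 1.1003 * 1.486 = 1.6350 persons/s

1.6350 persons/s


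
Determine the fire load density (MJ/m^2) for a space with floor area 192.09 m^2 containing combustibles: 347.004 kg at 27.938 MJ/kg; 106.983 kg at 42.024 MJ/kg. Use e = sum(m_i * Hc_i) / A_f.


Total energy = 347.004*27.938 + 106.983*42.024
= 9694.598 + 4495.854
= 14190.45 MJ
e = 14190.45 / 192.09 = 73.874 MJ/m^2

73.874 MJ/m^2


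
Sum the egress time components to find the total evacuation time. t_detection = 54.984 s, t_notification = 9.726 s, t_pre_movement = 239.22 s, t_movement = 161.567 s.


Total = 54.984 + 9.726 + 239.22 + 161.567 = 465.497 s

465.497 s


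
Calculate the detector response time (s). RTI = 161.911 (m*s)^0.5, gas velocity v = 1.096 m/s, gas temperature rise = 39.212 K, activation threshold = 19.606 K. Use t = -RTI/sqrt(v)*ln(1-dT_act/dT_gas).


dT_act/dT_gas = 0.5
ln(1 - 0.5) = -0.69315
t = -161.911 / sqrt(1.096) * -0.69315 = 107.20 s

107.20 s


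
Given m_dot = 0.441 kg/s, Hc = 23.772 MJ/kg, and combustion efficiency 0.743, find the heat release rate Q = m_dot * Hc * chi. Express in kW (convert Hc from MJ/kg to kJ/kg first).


Hc = 23.772 MJ/kg = 23.772 * 1000 kJ/kg = 23772 kJ/kg
Q = 0.441 kg/s * 23772 kJ/kg * 0.743 = 7789.2 kW

7789.2 kW


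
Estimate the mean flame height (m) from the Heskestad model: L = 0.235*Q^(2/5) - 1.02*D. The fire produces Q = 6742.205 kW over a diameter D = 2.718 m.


Q^(2/5) = 34.003
0.235 * Q^(2/5) = 7.9908
1.02 * D = 2.7724
L = 5.2184 m

5.2184 m


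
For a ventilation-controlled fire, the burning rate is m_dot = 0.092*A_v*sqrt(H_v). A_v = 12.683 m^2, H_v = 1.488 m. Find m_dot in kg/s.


sqrt(H_v) = 1.2198
m_dot = 0.092 * 12.683 * 1.2198 = 1.4233 kg/s

1.4233 kg/s


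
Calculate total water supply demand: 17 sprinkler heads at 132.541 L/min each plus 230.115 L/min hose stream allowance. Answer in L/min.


Sprinkler demand = 17 * 132.541 = 2253.197 L/min
Total = 2253.197 + 230.115 = 2483.312 L/min

2483.312 L/min


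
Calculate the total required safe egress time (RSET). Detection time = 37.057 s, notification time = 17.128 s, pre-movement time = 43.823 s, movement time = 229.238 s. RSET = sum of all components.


Total = 37.057 + 17.128 + 43.823 + 229.238 = 327.246 s

327.246 s


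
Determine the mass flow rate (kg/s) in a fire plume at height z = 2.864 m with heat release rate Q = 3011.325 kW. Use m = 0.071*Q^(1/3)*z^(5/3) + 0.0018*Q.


Q^(1/3) = 14.441
z^(5/3) = 5.7759
First term = 0.071 * 14.441 * 5.7759 = 5.9220
Second term = 0.0018 * 3011.325 = 5.4204
m = 11.342 kg/s

11.342 kg/s


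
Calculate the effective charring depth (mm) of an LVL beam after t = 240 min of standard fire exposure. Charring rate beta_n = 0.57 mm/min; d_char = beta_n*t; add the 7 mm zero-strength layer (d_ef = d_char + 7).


d_char = 0.57 * 240 = 136.8 mm
d_ef = 136.8 + 1.0*7 = 143.8 mm

143.8 mm


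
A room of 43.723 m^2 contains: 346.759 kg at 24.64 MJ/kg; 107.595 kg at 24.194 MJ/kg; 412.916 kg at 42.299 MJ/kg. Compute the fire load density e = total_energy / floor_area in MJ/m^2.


Total energy = 346.759*24.64 + 107.595*24.194 + 412.916*42.299
= 8544.142 + 2603.153 + 17465.93
= 28613.23 MJ
e = 28613.23 / 43.723 = 654.42 MJ/m^2

654.42 MJ/m^2


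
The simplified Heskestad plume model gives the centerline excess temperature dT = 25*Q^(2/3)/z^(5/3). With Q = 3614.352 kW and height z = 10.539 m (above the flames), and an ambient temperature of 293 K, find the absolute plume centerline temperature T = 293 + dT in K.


Q^(2/3) = 235.52
z^(5/3) = 50.660
dT = 25 * 235.52 / 50.660 = 116.22 K
T = 293 + 116.22 = 409.22 K

409.22 K


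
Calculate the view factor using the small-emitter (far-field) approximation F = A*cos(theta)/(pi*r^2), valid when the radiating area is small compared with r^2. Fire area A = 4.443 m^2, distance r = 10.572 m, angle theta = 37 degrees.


cos(37 deg) = 0.79864
pi*r^2 = 351.13
F = 4.443 * 0.79864 / 351.13 = 0.010106

0.010106


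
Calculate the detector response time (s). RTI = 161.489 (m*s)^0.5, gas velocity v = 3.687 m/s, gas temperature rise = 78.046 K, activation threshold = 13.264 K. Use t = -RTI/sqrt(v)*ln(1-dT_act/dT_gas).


dT_act/dT_gas = 0.16995
ln(1 - 0.16995) = -0.18627
t = -161.489 / sqrt(3.687) * -0.18627 = 15.666 s

15.666 s


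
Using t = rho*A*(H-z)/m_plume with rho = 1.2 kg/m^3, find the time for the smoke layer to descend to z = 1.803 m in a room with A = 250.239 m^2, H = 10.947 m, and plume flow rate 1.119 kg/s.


H - z = 9.144 m
t = 1.2 * 250.239 * 9.144 / 1.119 = 2453.8 s

2453.8 s


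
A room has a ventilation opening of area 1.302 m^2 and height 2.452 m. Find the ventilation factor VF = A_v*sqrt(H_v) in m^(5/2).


sqrt(H_v) = 1.5659
VF = 1.302 * 1.5659 = 2.0388 m^(5/2)

2.0388 m^(5/2)


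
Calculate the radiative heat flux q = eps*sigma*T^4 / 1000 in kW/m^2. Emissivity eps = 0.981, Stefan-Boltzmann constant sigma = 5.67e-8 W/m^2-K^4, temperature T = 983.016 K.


T^4 = 9.3378e+11
q = 0.981 * 5.67e-8 * 9.3378e+11 / 1000 = 51.939 kW/m^2

51.939 kW/m^2


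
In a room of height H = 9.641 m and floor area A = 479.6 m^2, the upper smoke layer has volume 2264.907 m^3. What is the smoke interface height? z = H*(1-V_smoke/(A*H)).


V/(A*H) = 0.48983
1 - 0.48983 = 0.51017
z = 9.641 * 0.51017 = 4.9185 m

4.9185 m


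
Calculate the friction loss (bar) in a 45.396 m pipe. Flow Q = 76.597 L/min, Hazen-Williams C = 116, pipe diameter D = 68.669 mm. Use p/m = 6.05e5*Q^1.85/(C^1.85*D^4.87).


Q^1.85 = 3060.5
C^1.85 = 6595.5
D^4.87 = 8.8110e+08
p/m = 0.00031862 bar/m
p_total = 0.00031862 * 45.396 = 0.014464 bar

0.014464 bar


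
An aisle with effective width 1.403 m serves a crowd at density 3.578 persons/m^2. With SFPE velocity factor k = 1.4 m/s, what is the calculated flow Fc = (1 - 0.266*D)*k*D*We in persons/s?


1 - 0.266*D = 1 - 0.266*3.578 = 0.048252
Fs = 0.048252 * 1.4 * 3.578 = 0.24170 persons/(s*m)
Fc = 0.24170 * 1.403 = 0.33911 persons/s

0.33911 persons/s


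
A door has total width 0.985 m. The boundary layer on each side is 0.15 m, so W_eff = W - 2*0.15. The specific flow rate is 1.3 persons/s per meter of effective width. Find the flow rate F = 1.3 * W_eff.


W_eff = 0.985 - 0.30 = 0.685 m
F = 1.3 * 0.685 = 0.89050 persons/s

0.89050 persons/s


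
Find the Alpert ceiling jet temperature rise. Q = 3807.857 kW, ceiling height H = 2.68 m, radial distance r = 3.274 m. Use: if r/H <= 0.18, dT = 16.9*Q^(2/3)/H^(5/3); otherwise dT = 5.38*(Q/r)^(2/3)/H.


r/H = 3.274 / 2.68 = 1.2216
r/H > 0.18, so dT = 5.38*(Q/r)^(2/3)/H
Q/r = 1163.1
(Q/r)^(2/3) = 110.59
dT = 5.38 * 110.59 / 2.68 = 222.01 K

222.01 K


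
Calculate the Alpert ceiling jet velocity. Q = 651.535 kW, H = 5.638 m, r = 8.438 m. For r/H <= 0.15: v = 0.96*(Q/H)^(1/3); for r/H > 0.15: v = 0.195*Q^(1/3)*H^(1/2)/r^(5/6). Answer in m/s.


r/H = 8.438 / 5.638 = 1.4966
r/H > 0.15, so v = 0.195*Q^(1/3)*H^(1/2)/r^(5/6)
Q^(1/3) = 8.6692
H^(1/2) = 2.3744
r^(5/6) = 5.9138
v = 0.195 * 8.6692 * 2.3744 / 5.9138 = 0.67875 m/s

0.67875 m/s


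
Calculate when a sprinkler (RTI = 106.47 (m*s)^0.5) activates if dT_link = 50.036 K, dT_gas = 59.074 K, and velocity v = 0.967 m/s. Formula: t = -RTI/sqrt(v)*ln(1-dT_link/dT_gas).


dT_link/dT_gas = 0.84701
ln(1 - 0.84701) = -1.8774
t = -106.47 / sqrt(0.967) * -1.8774 = 203.26 s

203.26 s


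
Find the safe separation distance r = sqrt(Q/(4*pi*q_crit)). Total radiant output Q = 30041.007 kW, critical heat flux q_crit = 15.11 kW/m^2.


4*pi*q_crit = 189.88
Q/(4*pi*q_crit) = 158.21
r = sqrt(158.21) = 12.578 m

12.578 m


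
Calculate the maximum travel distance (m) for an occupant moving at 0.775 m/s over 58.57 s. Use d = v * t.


d = 0.775 * 58.57 = 45.392 m

45.392 m


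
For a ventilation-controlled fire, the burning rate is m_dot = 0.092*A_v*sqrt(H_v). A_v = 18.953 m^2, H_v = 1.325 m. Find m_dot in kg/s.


sqrt(H_v) = 1.1511
m_dot = 0.092 * 18.953 * 1.1511 = 2.0071 kg/s

2.0071 kg/s


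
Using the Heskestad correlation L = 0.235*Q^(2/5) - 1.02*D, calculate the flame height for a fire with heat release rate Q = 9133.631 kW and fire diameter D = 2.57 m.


Q^(2/5) = 38.393
0.235 * Q^(2/5) = 9.0225
1.02 * D = 2.6214
L = 6.4011 m

6.4011 m


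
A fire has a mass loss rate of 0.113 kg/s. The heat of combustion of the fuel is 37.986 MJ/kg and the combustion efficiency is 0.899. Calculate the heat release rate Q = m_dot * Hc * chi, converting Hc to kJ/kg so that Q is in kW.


Hc = 37.986 MJ/kg = 37.986 * 1000 kJ/kg = 37986 kJ/kg
Q = 0.113 kg/s * 37986 kJ/kg * 0.899 = 3858.9 kW

3858.9 kW


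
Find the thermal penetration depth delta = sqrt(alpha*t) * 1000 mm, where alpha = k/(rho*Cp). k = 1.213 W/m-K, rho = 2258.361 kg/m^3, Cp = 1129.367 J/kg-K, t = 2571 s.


alpha = 1.213 / (2258.361 * 1129.367) = 4.7559e-07 m^2/s
alpha * t = 0.0012227
delta = sqrt(0.0012227) * 1000 = 34.968 mm

34.968 mm


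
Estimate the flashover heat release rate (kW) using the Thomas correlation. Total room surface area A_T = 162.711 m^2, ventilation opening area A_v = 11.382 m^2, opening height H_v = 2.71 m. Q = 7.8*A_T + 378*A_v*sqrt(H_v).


7.8*A_T = 1269.1
sqrt(H_v) = 1.6462
378*A_v*sqrt(H_v) = 7082.6
Q = 1269.1 + 7082.6 = 8351.8 kW

8351.8 kW


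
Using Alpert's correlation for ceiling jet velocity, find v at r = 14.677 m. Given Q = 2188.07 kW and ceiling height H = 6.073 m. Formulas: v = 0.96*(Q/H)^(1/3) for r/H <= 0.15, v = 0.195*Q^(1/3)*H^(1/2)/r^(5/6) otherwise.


r/H = 14.677 / 6.073 = 2.4168
r/H > 0.15, so v = 0.195*Q^(1/3)*H^(1/2)/r^(5/6)
Q^(1/3) = 12.982
H^(1/2) = 2.4643
r^(5/6) = 9.3799
v = 0.195 * 12.982 * 2.4643 / 9.3799 = 0.66511 m/s

0.66511 m/s


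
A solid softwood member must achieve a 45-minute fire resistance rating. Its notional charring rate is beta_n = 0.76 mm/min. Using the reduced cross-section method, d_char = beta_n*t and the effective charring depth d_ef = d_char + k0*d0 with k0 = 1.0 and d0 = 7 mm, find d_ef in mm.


d_char = 0.76 * 45 = 34.2 mm
d_ef = 34.2 + 1.0*7 = 41.2 mm

41.2 mm


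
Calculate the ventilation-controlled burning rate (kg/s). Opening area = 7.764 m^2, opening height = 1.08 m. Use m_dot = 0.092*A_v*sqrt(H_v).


sqrt(H_v) = 1.0392
m_dot = 0.092 * 7.764 * 1.0392 = 0.74231 kg/s

0.74231 kg/s
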